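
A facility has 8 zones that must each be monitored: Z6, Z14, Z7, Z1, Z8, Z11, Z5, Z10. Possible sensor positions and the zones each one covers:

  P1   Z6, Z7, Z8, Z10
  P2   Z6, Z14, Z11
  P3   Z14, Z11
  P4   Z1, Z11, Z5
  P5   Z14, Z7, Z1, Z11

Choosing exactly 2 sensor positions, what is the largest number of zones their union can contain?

Choosing P1, P4 covers {Z6, Z7, Z1, Z8, Z11, Z5, Z10} — 7 zones.
No choice of 2 sensor positions does better; here Z14 is left uncovered.

7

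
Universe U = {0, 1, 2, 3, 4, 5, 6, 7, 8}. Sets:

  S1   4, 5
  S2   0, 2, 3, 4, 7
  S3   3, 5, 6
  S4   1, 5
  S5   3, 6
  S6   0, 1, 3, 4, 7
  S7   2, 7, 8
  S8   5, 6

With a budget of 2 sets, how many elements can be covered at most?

Choosing S2, S3 covers {0, 2, 3, 4, 5, 6, 7} — 7 elements.
No choice of 2 sets does better; here 1, 8 are left uncovered.

7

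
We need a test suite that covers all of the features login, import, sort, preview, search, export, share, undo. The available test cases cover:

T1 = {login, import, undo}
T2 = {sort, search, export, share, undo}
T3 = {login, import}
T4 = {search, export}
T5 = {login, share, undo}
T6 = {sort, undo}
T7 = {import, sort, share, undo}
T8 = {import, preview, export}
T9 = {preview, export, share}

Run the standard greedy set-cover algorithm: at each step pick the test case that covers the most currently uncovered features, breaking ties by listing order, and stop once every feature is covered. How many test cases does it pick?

3

Pick 1: T2 covers 5 new features (sort, search, export, share, undo).
Pick 2: T1 covers 2 new features (login, import).
Pick 3: T8 covers 1 new features (preview).
Greedy uses 3 test cases.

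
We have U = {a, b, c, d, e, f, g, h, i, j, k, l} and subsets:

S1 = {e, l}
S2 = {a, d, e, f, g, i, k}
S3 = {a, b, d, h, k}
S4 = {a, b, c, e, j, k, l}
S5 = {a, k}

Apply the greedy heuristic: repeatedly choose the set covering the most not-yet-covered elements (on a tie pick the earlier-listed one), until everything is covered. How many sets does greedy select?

Pick 1: S2 covers 7 new elements (a, d, e, f, g, i, k).
Pick 2: S4 covers 4 new elements (b, c, j, l).
Pick 3: S3 covers 1 new elements (h).
Greedy uses 3 sets.

3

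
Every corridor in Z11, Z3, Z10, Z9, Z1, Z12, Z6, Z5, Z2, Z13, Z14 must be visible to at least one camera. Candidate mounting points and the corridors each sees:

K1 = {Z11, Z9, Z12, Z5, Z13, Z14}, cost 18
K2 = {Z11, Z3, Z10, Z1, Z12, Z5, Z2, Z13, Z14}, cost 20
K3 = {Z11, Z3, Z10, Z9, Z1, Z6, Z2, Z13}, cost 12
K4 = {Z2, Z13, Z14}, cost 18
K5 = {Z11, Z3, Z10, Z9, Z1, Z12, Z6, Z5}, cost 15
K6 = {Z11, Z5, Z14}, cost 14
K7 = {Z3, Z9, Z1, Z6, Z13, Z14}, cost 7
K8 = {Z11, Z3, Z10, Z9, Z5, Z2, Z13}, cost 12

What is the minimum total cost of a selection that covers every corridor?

K2, K7 cover every corridor at cost 20 + 7 = 27.
Any cover uses at least 2 camera mounts; among all covering selections none totals below 27.
Greedy by coverage-per-cost would pick K7, K8, K5 for 34 — worse than the optimum 27.

27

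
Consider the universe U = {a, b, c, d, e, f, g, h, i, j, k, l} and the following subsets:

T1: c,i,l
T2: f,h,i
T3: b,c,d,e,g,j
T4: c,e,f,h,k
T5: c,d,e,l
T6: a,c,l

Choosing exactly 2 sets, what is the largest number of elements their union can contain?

Choosing T2, T3 covers {b, c, d, e, f, g, h, i, j} — 9 elements.
No choice of 2 sets does better; here a, k, l are left uncovered.

9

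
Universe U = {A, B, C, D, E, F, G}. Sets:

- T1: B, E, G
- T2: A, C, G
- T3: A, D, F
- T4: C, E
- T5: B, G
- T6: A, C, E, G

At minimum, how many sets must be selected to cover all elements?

T1, T2, T3 together cover {A, B, C, D, E, F, G} — every element.
No 2 of the 6 sets cover everything (all 15 pairs fall short), so 3 is minimum.

3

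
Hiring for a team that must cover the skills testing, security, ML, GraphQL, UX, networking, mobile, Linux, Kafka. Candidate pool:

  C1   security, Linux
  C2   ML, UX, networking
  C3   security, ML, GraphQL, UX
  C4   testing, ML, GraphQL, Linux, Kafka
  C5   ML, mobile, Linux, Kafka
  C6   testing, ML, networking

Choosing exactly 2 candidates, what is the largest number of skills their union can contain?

7

Choosing C2, C4 covers {testing, ML, GraphQL, UX, networking, Linux, Kafka} — 7 skills.
No choice of 2 candidates does better; here security, mobile are left uncovered.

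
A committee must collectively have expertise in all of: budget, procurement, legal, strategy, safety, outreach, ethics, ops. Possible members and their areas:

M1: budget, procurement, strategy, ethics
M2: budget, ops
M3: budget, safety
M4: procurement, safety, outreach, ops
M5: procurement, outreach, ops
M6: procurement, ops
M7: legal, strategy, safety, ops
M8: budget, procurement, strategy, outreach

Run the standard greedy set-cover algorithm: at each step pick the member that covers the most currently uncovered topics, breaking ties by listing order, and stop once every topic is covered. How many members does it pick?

Pick 1: M1 covers 4 new topics (budget, procurement, strategy, ethics).
Pick 2: M4 covers 3 new topics (safety, outreach, ops).
Pick 3: M7 covers 1 new topics (legal).
Greedy uses 3 members.

3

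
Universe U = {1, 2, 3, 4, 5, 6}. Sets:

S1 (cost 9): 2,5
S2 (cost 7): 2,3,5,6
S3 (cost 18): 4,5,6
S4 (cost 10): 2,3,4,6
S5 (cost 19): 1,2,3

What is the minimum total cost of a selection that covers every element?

S2, S4, S5 cover every element at cost 7 + 10 + 19 = 36.
Any cover uses at least 2 sets; among all covering selections none totals below 36.

36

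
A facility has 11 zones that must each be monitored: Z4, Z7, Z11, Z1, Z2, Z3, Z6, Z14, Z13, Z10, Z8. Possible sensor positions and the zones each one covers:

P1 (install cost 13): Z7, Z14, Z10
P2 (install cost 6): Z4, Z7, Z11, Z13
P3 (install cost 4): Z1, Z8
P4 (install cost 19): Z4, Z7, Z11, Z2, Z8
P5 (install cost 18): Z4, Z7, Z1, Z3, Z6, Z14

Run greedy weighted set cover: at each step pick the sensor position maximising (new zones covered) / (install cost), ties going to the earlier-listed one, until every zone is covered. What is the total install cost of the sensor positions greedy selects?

Pick 1: P2 adds 4 new (Z4, Z7, Z11, Z13) at install cost 6 (ratio 4/6).
Pick 2: P3 adds 2 new (Z1, Z8) at install cost 4 (ratio 2/4).
Pick 3: P5 adds 3 new (Z3, Z6, Z14) at install cost 18 (ratio 3/18).
Pick 4: P1 adds 1 new (Z10) at install cost 13 (ratio 1/13).
Pick 5: P4 adds 1 new (Z2) at install cost 19 (ratio 1/19).
Greedy total install cost: 6 + 4 + 18 + 13 + 19 = 60. (The true optimum is 56, so greedy overshoots here.)

60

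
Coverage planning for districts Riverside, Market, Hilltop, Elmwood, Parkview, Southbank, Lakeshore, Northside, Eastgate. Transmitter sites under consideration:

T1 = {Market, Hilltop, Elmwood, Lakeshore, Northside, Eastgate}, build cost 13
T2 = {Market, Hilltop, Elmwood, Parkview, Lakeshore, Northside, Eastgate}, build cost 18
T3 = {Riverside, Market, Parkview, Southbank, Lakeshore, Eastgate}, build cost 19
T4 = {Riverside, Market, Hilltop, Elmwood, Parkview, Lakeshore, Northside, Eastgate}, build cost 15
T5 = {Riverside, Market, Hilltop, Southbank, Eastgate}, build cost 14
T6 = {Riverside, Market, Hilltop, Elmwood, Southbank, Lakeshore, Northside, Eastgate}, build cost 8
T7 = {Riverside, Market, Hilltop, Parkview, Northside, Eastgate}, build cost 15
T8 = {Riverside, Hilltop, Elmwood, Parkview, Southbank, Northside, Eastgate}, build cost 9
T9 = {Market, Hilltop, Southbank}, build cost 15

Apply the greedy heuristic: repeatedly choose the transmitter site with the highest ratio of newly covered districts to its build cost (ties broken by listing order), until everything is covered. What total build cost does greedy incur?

17

Pick 1: T6 adds 8 new (Riverside, Market, Hilltop, Elmwood, Southbank, Lakeshore, Northside, Eastgate) at build cost 8 (ratio 8/8).
Pick 2: T8 adds 1 new (Parkview) at build cost 9 (ratio 1/9).
Greedy total build cost: 8 + 9 = 17.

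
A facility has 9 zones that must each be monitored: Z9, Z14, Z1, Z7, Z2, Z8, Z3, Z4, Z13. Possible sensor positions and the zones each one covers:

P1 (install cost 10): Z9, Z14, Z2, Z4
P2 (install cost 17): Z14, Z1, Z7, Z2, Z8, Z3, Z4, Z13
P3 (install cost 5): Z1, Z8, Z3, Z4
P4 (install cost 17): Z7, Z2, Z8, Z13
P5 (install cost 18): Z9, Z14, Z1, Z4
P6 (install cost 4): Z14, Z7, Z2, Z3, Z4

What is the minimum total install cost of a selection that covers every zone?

27

P1, P2 cover every zone at install cost 10 + 17 = 27.
Any cover uses at least 2 sensor positions; among all covering selections none totals below 27.
Greedy by coverage-per-install cost would pick P6, P3, P1, P2 for 36 — worse than the optimum 27.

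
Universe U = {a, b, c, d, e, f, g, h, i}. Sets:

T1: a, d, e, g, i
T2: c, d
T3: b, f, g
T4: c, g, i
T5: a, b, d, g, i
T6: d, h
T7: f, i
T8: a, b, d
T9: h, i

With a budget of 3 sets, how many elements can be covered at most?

8

Choosing T1, T2, T3 covers {a, b, c, d, e, f, g, i} — 8 elements.
No choice of 3 sets does better; here h is left uncovered.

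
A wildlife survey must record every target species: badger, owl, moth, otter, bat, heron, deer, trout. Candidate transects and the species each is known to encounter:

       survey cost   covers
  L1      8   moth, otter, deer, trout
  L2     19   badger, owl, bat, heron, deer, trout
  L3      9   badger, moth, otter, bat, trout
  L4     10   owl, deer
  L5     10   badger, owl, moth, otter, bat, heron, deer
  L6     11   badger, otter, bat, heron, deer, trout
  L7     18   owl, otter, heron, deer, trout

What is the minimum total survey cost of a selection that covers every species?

L1, L5 cover every species at survey cost 8 + 10 = 18.
Any cover uses at least 2 transects; among all covering selections none totals below 18.

18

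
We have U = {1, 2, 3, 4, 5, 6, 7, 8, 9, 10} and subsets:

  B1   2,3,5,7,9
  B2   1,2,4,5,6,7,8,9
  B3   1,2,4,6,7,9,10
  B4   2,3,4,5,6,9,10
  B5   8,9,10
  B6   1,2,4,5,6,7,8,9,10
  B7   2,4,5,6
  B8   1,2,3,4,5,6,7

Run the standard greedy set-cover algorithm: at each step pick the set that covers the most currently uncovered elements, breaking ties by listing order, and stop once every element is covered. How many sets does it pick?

Pick 1: B6 covers 9 new elements (1, 2, 4, 5, 6, 7, 8, 9, 10).
Pick 2: B1 covers 1 new elements (3).
Greedy uses 2 sets.

2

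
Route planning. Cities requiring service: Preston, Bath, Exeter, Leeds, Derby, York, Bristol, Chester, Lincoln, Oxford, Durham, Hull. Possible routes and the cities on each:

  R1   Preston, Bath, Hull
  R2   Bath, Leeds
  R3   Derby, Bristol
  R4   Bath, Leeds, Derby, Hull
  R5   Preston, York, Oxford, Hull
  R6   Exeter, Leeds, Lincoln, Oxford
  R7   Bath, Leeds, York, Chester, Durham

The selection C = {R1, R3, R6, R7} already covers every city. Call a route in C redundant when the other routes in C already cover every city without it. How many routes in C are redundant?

0

Drop R1: Preston, Hull uncovered — not redundant.
Drop R3: Derby, Bristol uncovered — not redundant.
Drop R6: Exeter, Lincoln, Oxford uncovered — not redundant.
Drop R7: York, Chester, Durham uncovered — not redundant.
None of the routes in C is redundant.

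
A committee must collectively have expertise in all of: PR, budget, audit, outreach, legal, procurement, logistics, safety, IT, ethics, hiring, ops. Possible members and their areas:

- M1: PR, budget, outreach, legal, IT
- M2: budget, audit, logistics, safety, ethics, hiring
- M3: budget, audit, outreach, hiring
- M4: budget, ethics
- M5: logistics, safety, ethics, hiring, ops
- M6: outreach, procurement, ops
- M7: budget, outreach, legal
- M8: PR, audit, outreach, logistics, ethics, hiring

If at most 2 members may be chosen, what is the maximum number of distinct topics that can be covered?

Choosing M1, M2 covers {PR, budget, audit, outreach, legal, logistics, safety, IT, ethics, hiring} — 10 topics.
No choice of 2 members does better; here procurement, ops are left uncovered.

10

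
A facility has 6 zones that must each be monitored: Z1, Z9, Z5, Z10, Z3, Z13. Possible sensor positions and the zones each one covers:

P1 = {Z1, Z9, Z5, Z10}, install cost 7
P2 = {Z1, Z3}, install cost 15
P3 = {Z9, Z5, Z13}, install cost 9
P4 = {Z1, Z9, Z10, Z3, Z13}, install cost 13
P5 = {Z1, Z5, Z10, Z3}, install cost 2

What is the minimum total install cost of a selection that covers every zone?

P3, P5 cover every zone at install cost 9 + 2 = 11.
Any cover uses at least 2 sensor positions; among all covering selections none totals below 11.

11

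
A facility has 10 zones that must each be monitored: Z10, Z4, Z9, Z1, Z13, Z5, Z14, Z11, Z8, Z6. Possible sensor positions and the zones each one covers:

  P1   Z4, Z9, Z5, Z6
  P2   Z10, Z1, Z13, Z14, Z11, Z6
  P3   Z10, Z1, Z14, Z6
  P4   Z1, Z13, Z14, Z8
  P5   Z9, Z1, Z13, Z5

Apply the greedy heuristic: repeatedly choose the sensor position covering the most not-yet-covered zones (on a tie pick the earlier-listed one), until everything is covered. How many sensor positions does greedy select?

Pick 1: P2 covers 6 new zones (Z10, Z1, Z13, Z14, Z11, Z6).
Pick 2: P1 covers 3 new zones (Z4, Z9, Z5).
Pick 3: P4 covers 1 new zones (Z8).
Greedy uses 3 sensor positions.

3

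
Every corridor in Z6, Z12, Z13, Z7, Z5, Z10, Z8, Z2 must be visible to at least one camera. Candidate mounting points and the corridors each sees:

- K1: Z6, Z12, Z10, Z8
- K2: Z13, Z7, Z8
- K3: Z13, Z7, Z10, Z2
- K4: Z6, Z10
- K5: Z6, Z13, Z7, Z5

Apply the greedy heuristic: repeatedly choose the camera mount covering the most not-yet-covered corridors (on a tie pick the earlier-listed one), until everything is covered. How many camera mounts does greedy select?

3

Pick 1: K1 covers 4 new corridors (Z6, Z12, Z10, Z8).
Pick 2: K3 covers 3 new corridors (Z13, Z7, Z2).
Pick 3: K5 covers 1 new corridors (Z5).
Greedy uses 3 camera mounts.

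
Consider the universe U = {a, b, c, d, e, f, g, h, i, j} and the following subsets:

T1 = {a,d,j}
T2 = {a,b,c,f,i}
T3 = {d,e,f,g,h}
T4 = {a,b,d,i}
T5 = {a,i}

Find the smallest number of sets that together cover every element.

T1, T2, T3 together cover {a, b, c, d, e, f, g, h, i, j} — every element.
No 2 of the 5 sets cover everything (all 10 pairs fall short), so 3 is minimum.

3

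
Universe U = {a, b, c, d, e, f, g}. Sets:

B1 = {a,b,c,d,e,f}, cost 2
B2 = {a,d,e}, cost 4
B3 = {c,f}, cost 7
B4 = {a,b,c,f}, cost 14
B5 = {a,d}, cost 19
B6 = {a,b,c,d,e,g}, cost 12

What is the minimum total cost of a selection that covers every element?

14

B1, B6 cover every element at cost 2 + 12 = 14.
Any cover uses at least 2 sets; among all covering selections none totals below 14.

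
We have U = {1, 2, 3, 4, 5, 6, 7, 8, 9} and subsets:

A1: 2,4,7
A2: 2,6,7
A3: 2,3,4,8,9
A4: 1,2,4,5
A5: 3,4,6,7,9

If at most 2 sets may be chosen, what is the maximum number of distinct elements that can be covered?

8

Choosing A4, A5 covers {1, 2, 3, 4, 5, 6, 7, 9} — 8 elements.
No choice of 2 sets does better; here 8 is left uncovered.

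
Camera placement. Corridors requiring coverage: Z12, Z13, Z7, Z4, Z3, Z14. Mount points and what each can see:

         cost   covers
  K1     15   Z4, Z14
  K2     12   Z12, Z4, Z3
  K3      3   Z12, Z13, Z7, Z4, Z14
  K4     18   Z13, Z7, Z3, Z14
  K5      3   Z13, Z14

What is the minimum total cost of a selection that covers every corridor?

15

K2, K3 cover every corridor at cost 12 + 3 = 15.
Any cover uses at least 2 camera mounts; among all covering selections none totals below 15.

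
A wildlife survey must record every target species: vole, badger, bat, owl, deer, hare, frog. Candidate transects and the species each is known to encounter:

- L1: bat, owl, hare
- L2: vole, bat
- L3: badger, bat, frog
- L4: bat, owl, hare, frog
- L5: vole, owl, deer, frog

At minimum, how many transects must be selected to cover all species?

L1, L3, L5 together cover {vole, badger, bat, owl, deer, hare, frog} — every species.
No 2 of the 5 transects cover everything (all 10 pairs fall short), so 3 is minimum.

3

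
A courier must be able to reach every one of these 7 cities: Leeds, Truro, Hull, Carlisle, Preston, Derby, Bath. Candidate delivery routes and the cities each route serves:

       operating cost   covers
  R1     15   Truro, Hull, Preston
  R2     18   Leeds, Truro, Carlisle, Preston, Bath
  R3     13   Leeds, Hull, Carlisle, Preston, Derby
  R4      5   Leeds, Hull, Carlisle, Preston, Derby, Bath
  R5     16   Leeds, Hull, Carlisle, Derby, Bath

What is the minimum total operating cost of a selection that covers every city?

20

R1, R4 cover every city at operating cost 15 + 5 = 20.
Any cover uses at least 2 routes; among all covering selections none totals below 20.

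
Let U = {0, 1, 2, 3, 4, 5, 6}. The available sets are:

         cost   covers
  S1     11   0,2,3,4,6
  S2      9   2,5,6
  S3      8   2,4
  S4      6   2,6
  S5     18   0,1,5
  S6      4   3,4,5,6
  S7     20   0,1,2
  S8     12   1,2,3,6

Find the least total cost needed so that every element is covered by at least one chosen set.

24

S6, S7 cover every element at cost 4 + 20 = 24.
Any cover uses at least 2 sets; among all covering selections none totals below 24.
Greedy by coverage-per-cost would pick S6, S1, S8 for 27 — worse than the optimum 24.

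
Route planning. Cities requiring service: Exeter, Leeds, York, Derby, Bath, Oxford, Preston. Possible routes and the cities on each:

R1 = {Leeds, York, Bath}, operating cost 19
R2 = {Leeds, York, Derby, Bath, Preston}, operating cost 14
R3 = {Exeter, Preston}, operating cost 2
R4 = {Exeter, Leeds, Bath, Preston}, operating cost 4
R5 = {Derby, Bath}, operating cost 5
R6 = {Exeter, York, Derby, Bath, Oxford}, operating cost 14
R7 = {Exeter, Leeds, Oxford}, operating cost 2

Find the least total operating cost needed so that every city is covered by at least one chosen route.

R2, R7 cover every city at operating cost 14 + 2 = 16.
Any cover uses at least 2 routes; among all covering selections none totals below 16.
Greedy by coverage-per-operating cost would pick R7, R3, R5, R2 for 23 — worse than the optimum 16.

16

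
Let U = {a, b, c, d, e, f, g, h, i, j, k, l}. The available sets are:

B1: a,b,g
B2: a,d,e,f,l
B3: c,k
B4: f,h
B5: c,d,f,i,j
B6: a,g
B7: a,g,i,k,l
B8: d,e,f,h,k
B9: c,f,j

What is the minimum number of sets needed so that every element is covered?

4

B1, B2, B5, B8 together cover {a, b, c, d, e, f, g, h, i, j, k, l} — every element.
No 3 of the 9 sets cover everything (all 84 triples fall short), so 4 is minimum.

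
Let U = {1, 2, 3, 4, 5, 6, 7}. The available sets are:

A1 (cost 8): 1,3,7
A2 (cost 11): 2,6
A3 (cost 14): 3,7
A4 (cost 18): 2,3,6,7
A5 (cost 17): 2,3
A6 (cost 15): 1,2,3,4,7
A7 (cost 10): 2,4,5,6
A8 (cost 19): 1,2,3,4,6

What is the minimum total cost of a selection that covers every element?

18

A1, A7 cover every element at cost 8 + 10 = 18.
Any cover uses at least 2 sets; among all covering selections none totals below 18.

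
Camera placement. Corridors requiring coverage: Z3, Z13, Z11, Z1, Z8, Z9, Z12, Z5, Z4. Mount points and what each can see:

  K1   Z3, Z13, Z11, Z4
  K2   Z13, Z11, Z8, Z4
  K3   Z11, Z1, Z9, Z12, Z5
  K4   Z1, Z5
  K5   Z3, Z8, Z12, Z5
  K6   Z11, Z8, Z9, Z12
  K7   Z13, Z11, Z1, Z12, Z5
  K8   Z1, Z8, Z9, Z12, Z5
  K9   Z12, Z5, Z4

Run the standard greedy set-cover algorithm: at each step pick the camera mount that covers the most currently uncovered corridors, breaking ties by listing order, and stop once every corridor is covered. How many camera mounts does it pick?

Pick 1: K3 covers 5 new corridors (Z11, Z1, Z9, Z12, Z5).
Pick 2: K1 covers 3 new corridors (Z3, Z13, Z4).
Pick 3: K2 covers 1 new corridors (Z8).
Greedy uses 3 camera mounts. (The true minimum is 2.)

3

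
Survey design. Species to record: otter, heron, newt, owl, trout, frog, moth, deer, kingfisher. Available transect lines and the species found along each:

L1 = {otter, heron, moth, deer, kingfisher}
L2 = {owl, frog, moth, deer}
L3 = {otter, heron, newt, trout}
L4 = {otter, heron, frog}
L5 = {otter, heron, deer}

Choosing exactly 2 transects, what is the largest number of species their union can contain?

Choosing L2, L3 covers {otter, heron, newt, owl, trout, frog, moth, deer} — 8 species.
No choice of 2 transects does better; here kingfisher is left uncovered.

8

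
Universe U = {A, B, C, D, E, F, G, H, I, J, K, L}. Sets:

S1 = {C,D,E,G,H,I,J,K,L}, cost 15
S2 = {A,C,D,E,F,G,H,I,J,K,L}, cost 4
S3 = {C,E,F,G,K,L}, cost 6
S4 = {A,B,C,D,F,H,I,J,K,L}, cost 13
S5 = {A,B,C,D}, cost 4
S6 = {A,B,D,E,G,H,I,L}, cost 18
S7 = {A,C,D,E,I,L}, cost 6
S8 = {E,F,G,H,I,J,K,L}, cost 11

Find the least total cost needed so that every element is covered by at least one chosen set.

8

S2, S5 cover every element at cost 4 + 4 = 8.
Any cover uses at least 2 sets; among all covering selections none totals below 8.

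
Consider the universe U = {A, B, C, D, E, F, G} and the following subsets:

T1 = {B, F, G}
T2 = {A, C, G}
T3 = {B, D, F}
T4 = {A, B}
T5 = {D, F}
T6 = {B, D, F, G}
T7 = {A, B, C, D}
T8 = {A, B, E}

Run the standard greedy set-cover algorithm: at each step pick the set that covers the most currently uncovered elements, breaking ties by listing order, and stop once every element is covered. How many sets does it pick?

Pick 1: T6 covers 4 new elements (B, D, F, G).
Pick 2: T2 covers 2 new elements (A, C).
Pick 3: T8 covers 1 new elements (E).
Greedy uses 3 sets.

3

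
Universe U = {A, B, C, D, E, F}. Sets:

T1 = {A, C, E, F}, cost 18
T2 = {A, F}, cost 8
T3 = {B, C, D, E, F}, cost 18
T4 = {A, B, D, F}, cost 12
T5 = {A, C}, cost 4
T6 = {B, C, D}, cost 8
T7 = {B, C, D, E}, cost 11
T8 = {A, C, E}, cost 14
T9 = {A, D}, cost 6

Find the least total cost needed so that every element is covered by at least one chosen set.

T2, T7 cover every element at cost 8 + 11 = 19.
Any cover uses at least 2 sets; among all covering selections none totals below 19.
Greedy by coverage-per-cost would pick T5, T7, T2 for 23 — worse than the optimum 19.

19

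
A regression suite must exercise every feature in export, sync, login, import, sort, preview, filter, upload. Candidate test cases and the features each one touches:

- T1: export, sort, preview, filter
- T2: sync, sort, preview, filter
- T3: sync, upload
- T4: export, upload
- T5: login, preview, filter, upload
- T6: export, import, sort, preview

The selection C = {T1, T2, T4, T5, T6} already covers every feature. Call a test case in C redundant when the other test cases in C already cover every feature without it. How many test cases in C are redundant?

Drop T1: the rest still cover every feature — redundant.
Drop T2: sync uncovered — not redundant.
Drop T4: the rest still cover every feature — redundant.
Drop T5: login uncovered — not redundant.
Drop T6: import uncovered — not redundant.
2 redundant: T1, T4.

2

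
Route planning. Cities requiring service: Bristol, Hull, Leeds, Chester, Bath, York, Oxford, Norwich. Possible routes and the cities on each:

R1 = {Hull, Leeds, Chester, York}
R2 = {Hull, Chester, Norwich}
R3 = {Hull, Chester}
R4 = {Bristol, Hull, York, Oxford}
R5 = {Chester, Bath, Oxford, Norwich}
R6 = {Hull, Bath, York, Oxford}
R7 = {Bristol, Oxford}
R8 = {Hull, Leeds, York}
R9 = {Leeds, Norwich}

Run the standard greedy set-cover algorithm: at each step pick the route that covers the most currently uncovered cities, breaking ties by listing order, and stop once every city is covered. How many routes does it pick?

3

Pick 1: R1 covers 4 new cities (Hull, Leeds, Chester, York).
Pick 2: R5 covers 3 new cities (Bath, Oxford, Norwich).
Pick 3: R4 covers 1 new cities (Bristol).
Greedy uses 3 routes.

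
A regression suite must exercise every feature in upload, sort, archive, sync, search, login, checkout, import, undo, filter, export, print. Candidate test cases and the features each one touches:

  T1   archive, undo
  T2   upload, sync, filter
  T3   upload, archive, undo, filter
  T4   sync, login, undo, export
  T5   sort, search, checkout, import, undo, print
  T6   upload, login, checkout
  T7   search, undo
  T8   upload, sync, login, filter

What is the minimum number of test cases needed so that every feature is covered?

3

T3, T4, T5 together cover {upload, sort, archive, sync, search, login, checkout, import, undo, filter, export, print} — every feature.
No 2 of the 8 test cases cover everything (all 28 pairs fall short), so 3 is minimum.
Greedy (largest uncovered first) would take T5, T8, T1, T4 — 4 test cases — but 3 suffice.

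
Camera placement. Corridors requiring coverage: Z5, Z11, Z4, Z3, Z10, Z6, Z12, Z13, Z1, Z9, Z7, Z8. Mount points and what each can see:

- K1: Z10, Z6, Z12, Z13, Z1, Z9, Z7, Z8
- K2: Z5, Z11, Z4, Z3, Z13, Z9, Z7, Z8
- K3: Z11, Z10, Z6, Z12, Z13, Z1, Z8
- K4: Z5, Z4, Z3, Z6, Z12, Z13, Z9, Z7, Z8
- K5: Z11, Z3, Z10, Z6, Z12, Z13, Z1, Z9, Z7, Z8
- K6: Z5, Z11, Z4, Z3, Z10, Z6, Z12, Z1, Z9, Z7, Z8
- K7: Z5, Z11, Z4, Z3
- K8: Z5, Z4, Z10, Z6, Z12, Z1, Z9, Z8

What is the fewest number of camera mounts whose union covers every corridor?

K1, K2 together cover {Z5, Z11, Z4, Z3, Z10, Z6, Z12, Z13, Z1, Z9, Z7, Z8} — every corridor.
No single camera mount contains all 12 corridors, so 2 is optimal.

2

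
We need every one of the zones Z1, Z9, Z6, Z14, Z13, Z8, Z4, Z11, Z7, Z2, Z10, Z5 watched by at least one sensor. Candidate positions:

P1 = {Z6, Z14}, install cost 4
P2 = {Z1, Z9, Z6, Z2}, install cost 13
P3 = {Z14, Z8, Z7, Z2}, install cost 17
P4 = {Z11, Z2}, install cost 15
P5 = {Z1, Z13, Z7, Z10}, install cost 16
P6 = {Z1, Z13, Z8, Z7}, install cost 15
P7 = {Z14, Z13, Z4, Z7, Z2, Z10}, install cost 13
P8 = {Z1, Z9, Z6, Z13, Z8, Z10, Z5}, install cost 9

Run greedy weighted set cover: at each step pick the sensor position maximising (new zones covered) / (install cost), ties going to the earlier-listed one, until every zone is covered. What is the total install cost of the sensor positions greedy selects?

Pick 1: P8 adds 7 new (Z1, Z9, Z6, Z13, Z8, Z10, Z5) at install cost 9 (ratio 7/9).
Pick 2: P7 adds 4 new (Z14, Z4, Z7, Z2) at install cost 13 (ratio 4/13).
Pick 3: P4 adds 1 new (Z11) at install cost 15 (ratio 1/15).
Greedy total install cost: 9 + 13 + 15 = 37.

37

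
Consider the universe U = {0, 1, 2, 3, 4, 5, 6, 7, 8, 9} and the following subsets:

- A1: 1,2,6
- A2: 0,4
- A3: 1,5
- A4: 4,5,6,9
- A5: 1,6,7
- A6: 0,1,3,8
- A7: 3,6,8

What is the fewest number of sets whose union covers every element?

4

A1, A4, A5, A6 together cover {0, 1, 2, 3, 4, 5, 6, 7, 8, 9} — every element.
No 3 of the 7 sets cover everything (all 35 triples fall short), so 4 is minimum.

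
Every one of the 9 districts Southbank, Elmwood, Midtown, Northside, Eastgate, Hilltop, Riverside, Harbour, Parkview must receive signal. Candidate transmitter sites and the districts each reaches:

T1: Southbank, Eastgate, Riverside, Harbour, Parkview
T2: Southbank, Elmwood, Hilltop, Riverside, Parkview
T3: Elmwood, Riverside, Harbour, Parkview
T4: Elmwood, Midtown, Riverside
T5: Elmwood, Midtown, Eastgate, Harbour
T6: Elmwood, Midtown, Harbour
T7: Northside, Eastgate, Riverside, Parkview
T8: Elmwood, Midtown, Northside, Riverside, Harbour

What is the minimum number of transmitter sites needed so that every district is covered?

3

T1, T2, T8 together cover {Southbank, Elmwood, Midtown, Northside, Eastgate, Hilltop, Riverside, Harbour, Parkview} — every district.
No 2 of the 8 transmitter sites cover everything (all 28 pairs fall short), so 3 is minimum.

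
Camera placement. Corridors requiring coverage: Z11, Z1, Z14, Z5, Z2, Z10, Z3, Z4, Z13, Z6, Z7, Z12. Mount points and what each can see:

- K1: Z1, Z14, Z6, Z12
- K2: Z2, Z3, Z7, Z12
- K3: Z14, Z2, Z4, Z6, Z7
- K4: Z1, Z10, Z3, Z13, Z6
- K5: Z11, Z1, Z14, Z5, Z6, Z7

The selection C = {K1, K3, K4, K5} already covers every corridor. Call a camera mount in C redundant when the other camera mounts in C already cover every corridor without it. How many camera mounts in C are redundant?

Drop K1: Z12 uncovered — not redundant.
Drop K3: Z2, Z4 uncovered — not redundant.
Drop K4: Z10, Z3, Z13 uncovered — not redundant.
Drop K5: Z11, Z5 uncovered — not redundant.
None of the camera mounts in C is redundant.

0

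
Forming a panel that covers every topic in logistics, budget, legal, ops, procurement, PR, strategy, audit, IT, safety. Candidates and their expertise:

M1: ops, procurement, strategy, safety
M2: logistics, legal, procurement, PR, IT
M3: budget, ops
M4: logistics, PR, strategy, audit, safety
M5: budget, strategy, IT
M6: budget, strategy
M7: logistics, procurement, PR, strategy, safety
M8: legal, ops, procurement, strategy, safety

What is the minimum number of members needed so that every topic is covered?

M2, M3, M4 together cover {logistics, budget, legal, ops, procurement, PR, strategy, audit, IT, safety} — every topic.
No 2 of the 8 members cover everything (all 28 pairs fall short), so 3 is minimum.
Greedy (largest uncovered first) would take M2, M1, M3, M4 — 4 members — but 3 suffice.

3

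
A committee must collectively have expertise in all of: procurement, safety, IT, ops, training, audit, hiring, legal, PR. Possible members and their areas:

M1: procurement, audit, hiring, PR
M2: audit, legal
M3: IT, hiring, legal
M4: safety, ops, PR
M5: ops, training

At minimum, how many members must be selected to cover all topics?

4

M1, M3, M4, M5 together cover {procurement, safety, IT, ops, training, audit, hiring, legal, PR} — every topic.
No 3 of the 5 members cover everything (all 10 triples fall short), so 4 is minimum.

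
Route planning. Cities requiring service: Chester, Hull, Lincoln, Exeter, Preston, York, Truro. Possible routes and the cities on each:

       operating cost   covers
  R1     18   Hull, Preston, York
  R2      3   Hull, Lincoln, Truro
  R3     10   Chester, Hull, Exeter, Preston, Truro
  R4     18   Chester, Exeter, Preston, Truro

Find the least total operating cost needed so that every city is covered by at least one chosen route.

R1, R2, R3 cover every city at operating cost 18 + 3 + 10 = 31.
Any cover uses at least 3 routes; among all covering selections none totals below 31.

31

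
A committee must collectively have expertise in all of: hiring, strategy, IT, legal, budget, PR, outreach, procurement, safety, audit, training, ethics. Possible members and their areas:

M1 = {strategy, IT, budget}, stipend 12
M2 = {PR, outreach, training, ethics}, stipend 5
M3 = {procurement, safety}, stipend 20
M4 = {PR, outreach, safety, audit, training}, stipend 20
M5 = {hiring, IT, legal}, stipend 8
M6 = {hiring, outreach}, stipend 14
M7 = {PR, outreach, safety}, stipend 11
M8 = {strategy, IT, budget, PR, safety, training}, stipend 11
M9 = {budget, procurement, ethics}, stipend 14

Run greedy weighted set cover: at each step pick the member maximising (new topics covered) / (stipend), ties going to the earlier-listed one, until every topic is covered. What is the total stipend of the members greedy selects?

58

Pick 1: M2 adds 4 new (PR, outreach, training, ethics) at stipend 5 (ratio 4/5).
Pick 2: M5 adds 3 new (hiring, IT, legal) at stipend 8 (ratio 3/8).
Pick 3: M8 adds 3 new (strategy, budget, safety) at stipend 11 (ratio 3/11).
Pick 4: M9 adds 1 new (procurement) at stipend 14 (ratio 1/14).
Pick 5: M4 adds 1 new (audit) at stipend 20 (ratio 1/20).
Greedy total stipend: 5 + 8 + 11 + 14 + 20 = 58. (The true optimum is 53, so greedy overshoots here.)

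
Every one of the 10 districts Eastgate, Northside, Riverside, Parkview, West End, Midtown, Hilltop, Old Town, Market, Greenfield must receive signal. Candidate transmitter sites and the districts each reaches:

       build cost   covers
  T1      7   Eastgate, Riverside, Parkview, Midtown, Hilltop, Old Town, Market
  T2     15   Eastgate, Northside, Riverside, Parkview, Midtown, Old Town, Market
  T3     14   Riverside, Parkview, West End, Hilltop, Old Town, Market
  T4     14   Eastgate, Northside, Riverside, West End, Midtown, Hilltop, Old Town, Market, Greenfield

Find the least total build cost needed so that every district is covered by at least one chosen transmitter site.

T1, T4 cover every district at build cost 7 + 14 = 21.
Any cover uses at least 2 transmitter sites; among all covering selections none totals below 21.

21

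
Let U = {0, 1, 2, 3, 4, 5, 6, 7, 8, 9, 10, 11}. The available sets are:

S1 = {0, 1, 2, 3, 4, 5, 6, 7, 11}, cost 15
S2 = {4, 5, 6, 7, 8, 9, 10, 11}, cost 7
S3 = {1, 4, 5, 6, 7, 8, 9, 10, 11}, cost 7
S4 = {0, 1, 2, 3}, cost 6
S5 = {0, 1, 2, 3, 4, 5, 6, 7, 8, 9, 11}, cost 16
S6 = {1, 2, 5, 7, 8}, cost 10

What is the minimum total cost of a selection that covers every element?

S2, S4 cover every element at cost 7 + 6 = 13.
Any cover uses at least 2 sets; among all covering selections none totals below 13.

13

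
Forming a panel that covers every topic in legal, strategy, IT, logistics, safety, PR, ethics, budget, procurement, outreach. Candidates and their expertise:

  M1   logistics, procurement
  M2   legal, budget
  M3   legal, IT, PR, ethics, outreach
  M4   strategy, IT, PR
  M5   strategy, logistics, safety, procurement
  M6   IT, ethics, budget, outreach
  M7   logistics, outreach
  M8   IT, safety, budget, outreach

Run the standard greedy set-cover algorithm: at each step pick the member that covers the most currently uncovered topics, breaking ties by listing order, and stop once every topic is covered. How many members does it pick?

Pick 1: M3 covers 5 new topics (legal, IT, PR, ethics, outreach).
Pick 2: M5 covers 4 new topics (strategy, logistics, safety, procurement).
Pick 3: M2 covers 1 new topics (budget).
Greedy uses 3 members.

3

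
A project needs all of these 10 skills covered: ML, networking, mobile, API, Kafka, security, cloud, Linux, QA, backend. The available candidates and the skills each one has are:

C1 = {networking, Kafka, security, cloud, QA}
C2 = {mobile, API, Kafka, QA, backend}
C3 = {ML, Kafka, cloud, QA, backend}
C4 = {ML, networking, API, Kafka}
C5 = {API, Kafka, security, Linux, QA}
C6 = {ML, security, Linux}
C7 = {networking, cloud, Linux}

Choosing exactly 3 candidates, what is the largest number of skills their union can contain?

10

Choosing C1, C2, C6 covers {ML, networking, mobile, API, Kafka, security, cloud, Linux, QA, backend} — 10 skills.
That is all 10 skills.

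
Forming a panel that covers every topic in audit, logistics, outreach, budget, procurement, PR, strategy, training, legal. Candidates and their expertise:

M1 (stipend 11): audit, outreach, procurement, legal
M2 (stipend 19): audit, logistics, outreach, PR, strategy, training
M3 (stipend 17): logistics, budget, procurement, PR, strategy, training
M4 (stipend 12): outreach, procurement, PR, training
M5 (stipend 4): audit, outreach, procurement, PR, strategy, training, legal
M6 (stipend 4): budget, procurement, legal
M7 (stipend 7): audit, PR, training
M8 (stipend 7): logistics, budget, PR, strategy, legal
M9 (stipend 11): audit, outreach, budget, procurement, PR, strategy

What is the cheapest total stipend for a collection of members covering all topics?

M5, M8 cover every topic at stipend 4 + 7 = 11.
Any cover uses at least 2 members; among all covering selections none totals below 11.

11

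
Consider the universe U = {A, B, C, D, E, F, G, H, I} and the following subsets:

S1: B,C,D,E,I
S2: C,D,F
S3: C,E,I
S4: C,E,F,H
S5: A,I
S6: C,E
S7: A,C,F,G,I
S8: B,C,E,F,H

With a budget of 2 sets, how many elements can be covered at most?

Choosing S1, S7 covers {A, B, C, D, E, F, G, I} — 8 elements.
No choice of 2 sets does better; here H is left uncovered.

8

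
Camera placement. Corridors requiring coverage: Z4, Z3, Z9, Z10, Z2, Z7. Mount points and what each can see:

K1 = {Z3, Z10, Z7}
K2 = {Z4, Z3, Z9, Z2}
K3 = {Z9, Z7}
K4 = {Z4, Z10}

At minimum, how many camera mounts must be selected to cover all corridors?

K1, K2 together cover {Z4, Z3, Z9, Z10, Z2, Z7} — every corridor.
No single camera mount contains all 6 corridors, so 2 is optimal.

2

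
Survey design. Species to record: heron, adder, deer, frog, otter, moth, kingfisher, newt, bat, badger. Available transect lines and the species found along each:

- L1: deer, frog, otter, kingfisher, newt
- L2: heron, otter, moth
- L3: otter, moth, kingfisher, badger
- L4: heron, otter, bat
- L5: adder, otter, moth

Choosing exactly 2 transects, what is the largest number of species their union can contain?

Choosing L1, L2 covers {heron, deer, frog, otter, moth, kingfisher, newt} — 7 species.
No choice of 2 transects does better; here adder, bat, badger are left uncovered.

7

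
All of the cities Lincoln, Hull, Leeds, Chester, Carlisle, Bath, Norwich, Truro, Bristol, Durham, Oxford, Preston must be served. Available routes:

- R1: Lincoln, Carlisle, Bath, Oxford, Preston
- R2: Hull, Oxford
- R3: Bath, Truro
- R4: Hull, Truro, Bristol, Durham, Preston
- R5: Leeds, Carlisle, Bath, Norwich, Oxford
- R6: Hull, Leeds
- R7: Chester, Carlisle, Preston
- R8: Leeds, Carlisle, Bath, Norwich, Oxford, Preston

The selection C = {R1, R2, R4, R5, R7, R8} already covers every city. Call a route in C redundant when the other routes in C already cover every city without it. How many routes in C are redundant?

Drop R1: Lincoln uncovered — not redundant.
Drop R2: the rest still cover every city — redundant.
Drop R4: Truro, Bristol, Durham uncovered — not redundant.
Drop R5: the rest still cover every city — redundant.
Drop R7: Chester uncovered — not redundant.
Drop R8: the rest still cover every city — redundant.
3 redundant: R2, R5, R8.

3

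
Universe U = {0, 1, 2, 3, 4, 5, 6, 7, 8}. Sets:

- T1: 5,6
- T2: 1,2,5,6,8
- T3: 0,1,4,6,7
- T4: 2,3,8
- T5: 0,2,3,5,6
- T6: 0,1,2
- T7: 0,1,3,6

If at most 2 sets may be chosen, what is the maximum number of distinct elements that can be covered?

8

Choosing T2, T3 covers {0, 1, 2, 4, 5, 6, 7, 8} — 8 elements.
No choice of 2 sets does better; here 3 is left uncovered.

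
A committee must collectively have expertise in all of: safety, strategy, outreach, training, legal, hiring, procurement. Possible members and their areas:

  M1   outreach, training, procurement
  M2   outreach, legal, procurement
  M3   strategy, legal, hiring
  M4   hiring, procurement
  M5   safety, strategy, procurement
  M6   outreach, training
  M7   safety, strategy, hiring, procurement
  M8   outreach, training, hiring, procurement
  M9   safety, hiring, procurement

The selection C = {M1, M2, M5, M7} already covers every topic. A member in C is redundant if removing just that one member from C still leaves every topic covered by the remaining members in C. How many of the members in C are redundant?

1

Drop M1: training uncovered — not redundant.
Drop M2: legal uncovered — not redundant.
Drop M5: the rest still cover every topic — redundant.
Drop M7: hiring uncovered — not redundant.
1 redundant: M5.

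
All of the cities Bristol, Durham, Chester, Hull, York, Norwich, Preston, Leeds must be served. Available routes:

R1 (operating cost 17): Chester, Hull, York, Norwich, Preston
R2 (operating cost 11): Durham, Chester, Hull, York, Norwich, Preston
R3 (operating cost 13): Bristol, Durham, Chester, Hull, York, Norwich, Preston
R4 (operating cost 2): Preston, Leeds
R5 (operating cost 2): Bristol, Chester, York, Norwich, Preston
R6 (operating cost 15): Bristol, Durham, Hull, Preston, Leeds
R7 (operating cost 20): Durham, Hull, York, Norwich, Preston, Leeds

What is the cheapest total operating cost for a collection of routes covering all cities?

R3, R4 cover every city at operating cost 13 + 2 = 15.
Any cover uses at least 2 routes; among all covering selections none totals below 15.

15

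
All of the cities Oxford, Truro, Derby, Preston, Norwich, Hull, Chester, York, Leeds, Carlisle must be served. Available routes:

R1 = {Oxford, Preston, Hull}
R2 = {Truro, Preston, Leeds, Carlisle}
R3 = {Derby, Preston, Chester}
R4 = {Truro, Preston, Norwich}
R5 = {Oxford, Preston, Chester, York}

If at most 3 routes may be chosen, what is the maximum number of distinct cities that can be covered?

8

Choosing R1, R2, R3 covers {Oxford, Truro, Derby, Preston, Hull, Chester, Leeds, Carlisle} — 8 cities.
No choice of 3 routes does better; here Norwich, York are left uncovered.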